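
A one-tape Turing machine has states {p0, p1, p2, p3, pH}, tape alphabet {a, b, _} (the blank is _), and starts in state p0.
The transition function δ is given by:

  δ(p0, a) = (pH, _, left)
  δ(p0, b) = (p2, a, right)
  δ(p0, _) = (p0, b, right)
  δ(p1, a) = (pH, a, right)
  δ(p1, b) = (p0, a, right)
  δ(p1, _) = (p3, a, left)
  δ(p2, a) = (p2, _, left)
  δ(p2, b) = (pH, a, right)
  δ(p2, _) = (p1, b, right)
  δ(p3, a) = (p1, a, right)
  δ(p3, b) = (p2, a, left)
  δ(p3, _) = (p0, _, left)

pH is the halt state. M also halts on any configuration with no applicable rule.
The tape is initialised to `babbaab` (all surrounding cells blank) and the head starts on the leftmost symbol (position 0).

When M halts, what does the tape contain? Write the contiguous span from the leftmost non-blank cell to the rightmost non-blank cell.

baa_bbaab

p0 | __[b]abbaab   read b → write a, move right, go to p2
p2 | __a[a]bbaab   read a → write _, move left, go to p2
p2 | __[a]_bbaab   read a → write _, move left, go to p2
p2 | _[_]__bbaab   read _ → write b, move right, go to p1
p1 | _b[_]_bbaab   read _ → write a, move left, go to p3
p3 | _[b]a_bbaab   read b → write a, move left, go to p2
p2 | [_]aa_bbaab   read _ → write b, move right, go to p1
p1 | b[a]a_bbaab   read a → write a, move right, go to pH
pH | ba[a]_bbaab
The non-blank tape span at halt is baa_bbaab.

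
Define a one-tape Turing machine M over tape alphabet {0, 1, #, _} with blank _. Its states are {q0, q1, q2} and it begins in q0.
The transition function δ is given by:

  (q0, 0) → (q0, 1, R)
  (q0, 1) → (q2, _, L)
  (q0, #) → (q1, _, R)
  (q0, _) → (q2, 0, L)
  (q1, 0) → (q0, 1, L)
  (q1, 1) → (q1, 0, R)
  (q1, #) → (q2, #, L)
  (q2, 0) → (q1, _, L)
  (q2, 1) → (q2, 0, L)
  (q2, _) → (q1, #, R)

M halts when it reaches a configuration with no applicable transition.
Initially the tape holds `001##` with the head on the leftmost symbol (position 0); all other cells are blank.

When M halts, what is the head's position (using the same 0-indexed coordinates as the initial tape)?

1

q0 | _[0]01##   read 0 → write 1, move R, go to q0
q0 | _1[0]1##   read 0 → write 1, move R, go to q0
q0 | _11[1]##   read 1 → write _, move L, go to q2
q2 | _1[1]_##   read 1 → write 0, move L, go to q2
q2 | _[1]0_##   read 1 → write 0, move L, go to q2
q2 | [_]00_##   read _ → write #, move R, go to q1
q1 | #[0]0_##   read 0 → write 1, move L, go to q0
q0 | [#]10_##   read # → write _, move R, go to q1
q1 | _[1]0_##   read 1 → write 0, move R, go to q1
q1 | _0[0]_##   read 0 → write 1, move L, go to q0
q0 | _[0]1_##   read 0 → write 1, move R, go to q0
q0 | _1[1]_##   read 1 → write _, move L, go to q2
q2 | _[1]__##   read 1 → write 0, move L, go to q2
q2 | [_]0__##   read _ → write #, move R, go to q1
q1 | #[0]__##   read 0 → write 1, move L, go to q0
q0 | [#]1__##   read # → write _, move R, go to q1
q1 | _[1]__##   read 1 → write 0, move R, go to q1
q1 | _0[_]_##
At halt the head is at cell 1.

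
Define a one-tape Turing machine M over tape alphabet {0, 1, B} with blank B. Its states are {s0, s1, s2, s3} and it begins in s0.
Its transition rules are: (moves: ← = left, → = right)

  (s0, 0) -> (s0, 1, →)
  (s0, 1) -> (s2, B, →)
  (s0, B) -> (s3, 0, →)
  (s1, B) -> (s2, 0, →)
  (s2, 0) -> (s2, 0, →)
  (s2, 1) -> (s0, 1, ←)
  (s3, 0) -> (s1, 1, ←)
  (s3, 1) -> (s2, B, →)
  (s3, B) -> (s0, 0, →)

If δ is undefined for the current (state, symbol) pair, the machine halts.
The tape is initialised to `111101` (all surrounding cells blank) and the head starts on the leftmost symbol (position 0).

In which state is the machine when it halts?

s0 | [1]11101B   read 1 → write B, move →, go to s2
s2 | B[1]1101B   read 1 → write 1, move ←, go to s0
s0 | [B]11101B   read B → write 0, move →, go to s3
s3 | 0[1]1101B   read 1 → write B, move →, go to s2
s2 | 0B[1]101B   read 1 → write 1, move ←, go to s0
s0 | 0[B]1101B   read B → write 0, move →, go to s3
s3 | 00[1]101B   read 1 → write B, move →, go to s2
s2 | 00B[1]01B   read 1 → write 1, move ←, go to s0
s0 | 00[B]101B   read B → write 0, move →, go to s3
s3 | 000[1]01B   read 1 → write B, move →, go to s2
s2 | 000B[0]1B   read 0 → write 0, move →, go to s2
s2 | 000B0[1]B   read 1 → write 1, move ←, go to s0
s0 | 000B[0]1B   read 0 → write 1, move →, go to s0
s0 | 000B1[1]B   read 1 → write B, move →, go to s2
s2 | 000B1B[B]
No transition is defined for (s2, B); M halts in state s2.

s2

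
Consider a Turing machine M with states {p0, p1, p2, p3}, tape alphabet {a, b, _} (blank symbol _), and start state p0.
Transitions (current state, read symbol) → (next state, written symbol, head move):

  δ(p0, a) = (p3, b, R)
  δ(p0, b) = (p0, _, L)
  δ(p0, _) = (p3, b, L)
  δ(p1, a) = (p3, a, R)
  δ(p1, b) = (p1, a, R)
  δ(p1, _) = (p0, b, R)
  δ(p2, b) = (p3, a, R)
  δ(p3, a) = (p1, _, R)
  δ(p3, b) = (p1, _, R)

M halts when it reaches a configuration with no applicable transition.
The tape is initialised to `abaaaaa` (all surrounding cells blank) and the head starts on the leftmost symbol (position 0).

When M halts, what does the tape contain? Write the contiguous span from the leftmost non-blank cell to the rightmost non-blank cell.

state=p0 head=0 tape=[a]baaaaa_   (p0,a)→(p3,b,R)
state=p3 head=1 tape=b[b]aaaaa_   (p3,b)→(p1,_,R)
state=p1 head=2 tape=b_[a]aaaa_   (p1,a)→(p3,a,R)
state=p3 head=3 tape=b_a[a]aaa_   (p3,a)→(p1,_,R)
state=p1 head=4 tape=b_a_[a]aa_   (p1,a)→(p3,a,R)
state=p3 head=5 tape=b_a_a[a]a_   (p3,a)→(p1,_,R)
state=p1 head=6 tape=b_a_a_[a]_   (p1,a)→(p3,a,R)
state=p3 head=7 tape=b_a_a_a[_]
The non-blank tape span at halt is b_a_a_a.

b_a_a_a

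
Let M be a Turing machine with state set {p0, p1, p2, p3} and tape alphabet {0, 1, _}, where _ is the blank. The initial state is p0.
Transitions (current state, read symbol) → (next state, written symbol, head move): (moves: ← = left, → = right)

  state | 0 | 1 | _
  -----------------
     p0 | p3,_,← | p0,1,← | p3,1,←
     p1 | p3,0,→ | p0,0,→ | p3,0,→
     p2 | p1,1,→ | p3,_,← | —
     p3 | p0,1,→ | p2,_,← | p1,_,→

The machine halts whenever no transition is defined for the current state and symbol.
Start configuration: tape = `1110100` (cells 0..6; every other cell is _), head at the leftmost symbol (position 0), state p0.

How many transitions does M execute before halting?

24

p0 | __[1]110100   read 1 → write 1, move ←, go to p0
p0 | _[_]1110100   read _ → write 1, move ←, go to p3
p3 | [_]11110100   read _ → write _, move →, go to p1
p1 | _[1]1110100   read 1 → write 0, move →, go to p0
p0 | _0[1]110100   read 1 → write 1, move ←, go to p0
p0 | _[0]1110100   read 0 → write _, move ←, go to p3
p3 | [_]_1110100   read _ → write _, move →, go to p1
p1 | _[_]1110100   read _ → write 0, move →, go to p3
p3 | _0[1]110100   read 1 → write _, move ←, go to p2
p2 | _[0]_110100   read 0 → write 1, move →, go to p1
p1 | _1[_]110100   read _ → write 0, move →, go to p3
p3 | _10[1]10100   read 1 → write _, move ←, go to p2
p2 | _1[0]_10100   read 0 → write 1, move →, go to p1
p1 | _11[_]10100   read _ → write 0, move →, go to p3
p3 | _110[1]0100   read 1 → write _, move ←, go to p2
p2 | _11[0]_0100   read 0 → write 1, move →, go to p1
p1 | _111[_]0100   read _ → write 0, move →, go to p3
p3 | _1110[0]100   read 0 → write 1, move →, go to p0
p0 | _11101[1]00   read 1 → write 1, move ←, go to p0
p0 | _1110[1]100   read 1 → write 1, move ←, go to p0
p0 | _111[0]1100   read 0 → write _, move ←, go to p3
p3 | _11[1]_1100   read 1 → write _, move ←, go to p2
p2 | _1[1]__1100   read 1 → write _, move ←, go to p3
p3 | _[1]___1100   read 1 → write _, move ←, go to p2
p2 | [_]____1100
M halts after 24 transitions.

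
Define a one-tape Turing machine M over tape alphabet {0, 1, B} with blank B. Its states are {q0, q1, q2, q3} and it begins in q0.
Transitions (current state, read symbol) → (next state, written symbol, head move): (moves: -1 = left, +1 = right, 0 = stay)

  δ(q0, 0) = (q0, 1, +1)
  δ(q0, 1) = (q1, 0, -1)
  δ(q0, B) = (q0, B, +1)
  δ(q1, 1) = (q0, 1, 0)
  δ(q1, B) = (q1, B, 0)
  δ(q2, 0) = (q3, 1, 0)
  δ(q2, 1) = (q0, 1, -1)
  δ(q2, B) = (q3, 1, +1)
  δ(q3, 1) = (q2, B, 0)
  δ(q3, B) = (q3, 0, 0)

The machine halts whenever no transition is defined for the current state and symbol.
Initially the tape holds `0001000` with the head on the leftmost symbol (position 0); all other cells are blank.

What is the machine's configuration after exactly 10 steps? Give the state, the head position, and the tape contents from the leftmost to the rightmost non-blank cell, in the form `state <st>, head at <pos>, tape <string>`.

state q1, head at -1, tape 0000000

state=q0 head=0 tape=B[0]001000   (q0,0)→(q0,1,+1)
state=q0 head=1 tape=B1[0]01000   (q0,0)→(q0,1,+1)
state=q0 head=2 tape=B11[0]1000   (q0,0)→(q0,1,+1)
state=q0 head=3 tape=B111[1]000   (q0,1)→(q1,0,-1)
state=q1 head=2 tape=B11[1]0000   (q1,1)→(q0,1,0)
state=q0 head=2 tape=B11[1]0000   (q0,1)→(q1,0,-1)
state=q1 head=1 tape=B1[1]00000   (q1,1)→(q0,1,0)
state=q0 head=1 tape=B1[1]00000   (q0,1)→(q1,0,-1)
state=q1 head=0 tape=B[1]000000   (q1,1)→(q0,1,0)
state=q0 head=0 tape=B[1]000000   (q0,1)→(q1,0,-1)
state=q1 head=-1 tape=[B]0000000
After 10 steps: state q1, head at -1, tape 0000000.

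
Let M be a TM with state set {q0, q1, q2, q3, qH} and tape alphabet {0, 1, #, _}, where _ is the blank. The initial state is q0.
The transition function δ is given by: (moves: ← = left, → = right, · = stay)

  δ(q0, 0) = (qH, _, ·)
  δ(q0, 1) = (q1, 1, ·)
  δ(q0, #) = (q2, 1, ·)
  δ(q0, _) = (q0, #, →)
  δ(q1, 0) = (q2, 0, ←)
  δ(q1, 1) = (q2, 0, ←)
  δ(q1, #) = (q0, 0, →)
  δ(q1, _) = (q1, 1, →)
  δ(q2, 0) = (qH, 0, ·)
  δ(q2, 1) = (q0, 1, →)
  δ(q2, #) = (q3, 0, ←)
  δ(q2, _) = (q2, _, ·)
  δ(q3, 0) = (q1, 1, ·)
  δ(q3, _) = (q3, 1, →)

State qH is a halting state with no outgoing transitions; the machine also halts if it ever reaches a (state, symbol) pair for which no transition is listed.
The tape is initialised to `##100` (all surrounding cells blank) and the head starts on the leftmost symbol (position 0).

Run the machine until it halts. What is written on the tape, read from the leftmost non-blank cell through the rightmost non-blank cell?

11_00

state=q0 head=0 tape=[#]#100   (q0,#)→(q2,1,·)
state=q2 head=0 tape=[1]#100   (q2,1)→(q0,1,→)
state=q0 head=1 tape=1[#]100   (q0,#)→(q2,1,·)
state=q2 head=1 tape=1[1]100   (q2,1)→(q0,1,→)
state=q0 head=2 tape=11[1]00   (q0,1)→(q1,1,·)
state=q1 head=2 tape=11[1]00   (q1,1)→(q2,0,←)
state=q2 head=1 tape=1[1]000   (q2,1)→(q0,1,→)
state=q0 head=2 tape=11[0]00   (q0,0)→(qH,_,·)
state=qH head=2 tape=11[_]00
The non-blank tape span at halt is 11_00.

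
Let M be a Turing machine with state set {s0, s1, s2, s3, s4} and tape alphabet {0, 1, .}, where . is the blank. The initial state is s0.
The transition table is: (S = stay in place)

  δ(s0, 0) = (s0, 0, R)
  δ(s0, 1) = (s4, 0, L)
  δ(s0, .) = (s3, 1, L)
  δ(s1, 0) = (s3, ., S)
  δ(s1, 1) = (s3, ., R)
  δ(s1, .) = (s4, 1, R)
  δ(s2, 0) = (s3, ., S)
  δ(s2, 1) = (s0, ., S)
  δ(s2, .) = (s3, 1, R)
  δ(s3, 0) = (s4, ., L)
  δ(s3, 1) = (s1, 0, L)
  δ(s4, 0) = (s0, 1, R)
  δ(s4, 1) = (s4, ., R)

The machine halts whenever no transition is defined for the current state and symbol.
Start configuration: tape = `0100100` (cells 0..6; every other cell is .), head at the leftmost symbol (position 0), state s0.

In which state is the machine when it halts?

s3

state=s0 head=0 tape=[0]100100.   (s0,0)→(s0,0,R)
state=s0 head=1 tape=0[1]00100.   (s0,1)→(s4,0,L)
state=s4 head=0 tape=[0]000100.   (s4,0)→(s0,1,R)
state=s0 head=1 tape=1[0]00100.   (s0,0)→(s0,0,R)
state=s0 head=2 tape=10[0]0100.   (s0,0)→(s0,0,R)
state=s0 head=3 tape=100[0]100.   (s0,0)→(s0,0,R)
state=s0 head=4 tape=1000[1]00.   (s0,1)→(s4,0,L)
state=s4 head=3 tape=100[0]000.   (s4,0)→(s0,1,R)
state=s0 head=4 tape=1001[0]00.   (s0,0)→(s0,0,R)
state=s0 head=5 tape=10010[0]0.   (s0,0)→(s0,0,R)
state=s0 head=6 tape=100100[0].   (s0,0)→(s0,0,R)
state=s0 head=7 tape=1001000[.]   (s0,.)→(s3,1,L)
state=s3 head=6 tape=100100[0]1   (s3,0)→(s4,.,L)
state=s4 head=5 tape=10010[0].1   (s4,0)→(s0,1,R)
state=s0 head=6 tape=100101[.]1   (s0,.)→(s3,1,L)
state=s3 head=5 tape=10010[1]11   (s3,1)→(s1,0,L)
state=s1 head=4 tape=1001[0]011   (s1,0)→(s3,.,S)
state=s3 head=4 tape=1001[.]011
No transition is defined for (s3, .); M halts in state s3.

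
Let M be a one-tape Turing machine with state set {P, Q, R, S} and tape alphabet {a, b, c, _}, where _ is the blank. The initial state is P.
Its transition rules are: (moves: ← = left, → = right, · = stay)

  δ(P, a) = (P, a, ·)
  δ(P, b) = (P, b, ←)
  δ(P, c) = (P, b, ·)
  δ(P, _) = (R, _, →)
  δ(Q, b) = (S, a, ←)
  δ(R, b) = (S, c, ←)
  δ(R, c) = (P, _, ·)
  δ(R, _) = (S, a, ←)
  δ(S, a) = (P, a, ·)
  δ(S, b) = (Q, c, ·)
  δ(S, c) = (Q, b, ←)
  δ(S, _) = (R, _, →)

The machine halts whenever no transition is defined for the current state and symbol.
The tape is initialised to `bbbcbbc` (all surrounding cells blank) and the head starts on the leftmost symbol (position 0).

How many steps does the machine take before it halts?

28

P | _[b]bbcbbc_   read b → write b, move ←, go to P
P | [_]bbbcbbc_   read _ → write _, move →, go to R
R | _[b]bbcbbc_   read b → write c, move ←, go to S
S | [_]cbbcbbc_   read _ → write _, move →, go to R
R | _[c]bbcbbc_   read c → write _, move ·, go to P
P | _[_]bbcbbc_   read _ → write _, move →, go to R
R | __[b]bcbbc_   read b → write c, move ←, go to S
S | _[_]cbcbbc_   read _ → write _, move →, go to R
R | __[c]bcbbc_   read c → write _, move ·, go to P
P | __[_]bcbbc_   read _ → write _, move →, go to R
R | ___[b]cbbc_   read b → write c, move ←, go to S
S | __[_]ccbbc_   read _ → write _, move →, go to R
R | ___[c]cbbc_   read c → write _, move ·, go to P
P | ___[_]cbbc_   read _ → write _, move →, go to R
R | ____[c]bbc_   read c → write _, move ·, go to P
P | ____[_]bbc_   read _ → write _, move →, go to R
R | _____[b]bc_   read b → write c, move ←, go to S
S | ____[_]cbc_   read _ → write _, move →, go to R
R | _____[c]bc_   read c → write _, move ·, go to P
P | _____[_]bc_   read _ → write _, move →, go to R
R | ______[b]c_   read b → write c, move ←, go to S
S | _____[_]cc_   read _ → write _, move →, go to R
R | ______[c]c_   read c → write _, move ·, go to P
P | ______[_]c_   read _ → write _, move →, go to R
R | _______[c]_   read c → write _, move ·, go to P
P | _______[_]_   read _ → write _, move →, go to R
R | ________[_]   read _ → write a, move ←, go to S
S | _______[_]a   read _ → write _, move →, go to R
R | ________[a]
M halts after 28 transitions.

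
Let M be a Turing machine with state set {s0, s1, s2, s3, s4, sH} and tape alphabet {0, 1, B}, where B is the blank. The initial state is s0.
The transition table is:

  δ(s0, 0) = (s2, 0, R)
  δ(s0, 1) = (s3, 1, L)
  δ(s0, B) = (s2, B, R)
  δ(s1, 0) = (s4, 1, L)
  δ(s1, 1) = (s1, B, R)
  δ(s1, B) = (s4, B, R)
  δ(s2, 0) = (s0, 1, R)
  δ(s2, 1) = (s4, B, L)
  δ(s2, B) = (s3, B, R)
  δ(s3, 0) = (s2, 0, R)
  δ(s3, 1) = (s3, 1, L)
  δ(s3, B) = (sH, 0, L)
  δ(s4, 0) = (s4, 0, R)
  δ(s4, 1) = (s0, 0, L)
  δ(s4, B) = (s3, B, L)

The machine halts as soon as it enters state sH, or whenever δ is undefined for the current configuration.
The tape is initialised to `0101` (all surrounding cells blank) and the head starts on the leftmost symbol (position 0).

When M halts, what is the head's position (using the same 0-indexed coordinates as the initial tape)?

3

state=s0 head=0 tape=[0]101B   (s0,0)→(s2,0,R)
state=s2 head=1 tape=0[1]01B   (s2,1)→(s4,B,L)
state=s4 head=0 tape=[0]B01B   (s4,0)→(s4,0,R)
state=s4 head=1 tape=0[B]01B   (s4,B)→(s3,B,L)
state=s3 head=0 tape=[0]B01B   (s3,0)→(s2,0,R)
state=s2 head=1 tape=0[B]01B   (s2,B)→(s3,B,R)
state=s3 head=2 tape=0B[0]1B   (s3,0)→(s2,0,R)
state=s2 head=3 tape=0B0[1]B   (s2,1)→(s4,B,L)
state=s4 head=2 tape=0B[0]BB   (s4,0)→(s4,0,R)
state=s4 head=3 tape=0B0[B]B   (s4,B)→(s3,B,L)
state=s3 head=2 tape=0B[0]BB   (s3,0)→(s2,0,R)
state=s2 head=3 tape=0B0[B]B   (s2,B)→(s3,B,R)
state=s3 head=4 tape=0B0B[B]   (s3,B)→(sH,0,L)
state=sH head=3 tape=0B0[B]0
At halt the head is at cell 3.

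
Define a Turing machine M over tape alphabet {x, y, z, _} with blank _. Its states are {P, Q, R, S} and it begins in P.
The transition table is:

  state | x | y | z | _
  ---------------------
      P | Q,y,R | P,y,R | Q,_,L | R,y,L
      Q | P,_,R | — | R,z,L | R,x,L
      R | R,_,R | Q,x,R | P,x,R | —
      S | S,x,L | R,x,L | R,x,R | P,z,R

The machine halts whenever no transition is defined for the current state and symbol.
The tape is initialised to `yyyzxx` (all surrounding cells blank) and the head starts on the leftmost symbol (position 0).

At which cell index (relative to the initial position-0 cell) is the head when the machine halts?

state=P head=0 tape=[y]yyzxx   (P,y)→(P,y,R)
state=P head=1 tape=y[y]yzxx   (P,y)→(P,y,R)
state=P head=2 tape=yy[y]zxx   (P,y)→(P,y,R)
state=P head=3 tape=yyy[z]xx   (P,z)→(Q,_,L)
state=Q head=2 tape=yy[y]_xx
At halt the head is at cell 2.

2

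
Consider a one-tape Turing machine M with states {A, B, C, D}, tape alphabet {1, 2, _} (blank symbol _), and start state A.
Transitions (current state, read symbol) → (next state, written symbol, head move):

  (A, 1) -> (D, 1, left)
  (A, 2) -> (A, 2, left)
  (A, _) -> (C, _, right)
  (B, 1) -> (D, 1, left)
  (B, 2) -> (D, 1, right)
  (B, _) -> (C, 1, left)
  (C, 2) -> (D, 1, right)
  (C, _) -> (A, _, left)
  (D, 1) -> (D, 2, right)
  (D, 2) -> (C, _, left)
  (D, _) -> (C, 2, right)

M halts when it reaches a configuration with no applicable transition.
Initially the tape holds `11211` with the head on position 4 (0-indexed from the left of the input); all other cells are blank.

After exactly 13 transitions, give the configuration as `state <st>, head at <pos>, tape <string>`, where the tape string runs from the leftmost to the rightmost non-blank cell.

A | 1121[1]__   read 1 → write 1, move left, go to D
D | 112[1]1__   read 1 → write 2, move right, go to D
D | 1122[1]__   read 1 → write 2, move right, go to D
D | 11222[_]_   read _ → write 2, move right, go to C
C | 112222[_]   read _ → write _, move left, go to A
A | 11222[2]_   read 2 → write 2, move left, go to A
A | 1122[2]2_   read 2 → write 2, move left, go to A
A | 112[2]22_   read 2 → write 2, move left, go to A
A | 11[2]222_   read 2 → write 2, move left, go to A
A | 1[1]2222_   read 1 → write 1, move left, go to D
D | [1]12222_   read 1 → write 2, move right, go to D
D | 2[1]2222_   read 1 → write 2, move right, go to D
D | 22[2]222_   read 2 → write _, move left, go to C
C | 2[2]_222_
After 13 steps: state C, head at 1, tape 22_222.

state C, head at 1, tape 22_222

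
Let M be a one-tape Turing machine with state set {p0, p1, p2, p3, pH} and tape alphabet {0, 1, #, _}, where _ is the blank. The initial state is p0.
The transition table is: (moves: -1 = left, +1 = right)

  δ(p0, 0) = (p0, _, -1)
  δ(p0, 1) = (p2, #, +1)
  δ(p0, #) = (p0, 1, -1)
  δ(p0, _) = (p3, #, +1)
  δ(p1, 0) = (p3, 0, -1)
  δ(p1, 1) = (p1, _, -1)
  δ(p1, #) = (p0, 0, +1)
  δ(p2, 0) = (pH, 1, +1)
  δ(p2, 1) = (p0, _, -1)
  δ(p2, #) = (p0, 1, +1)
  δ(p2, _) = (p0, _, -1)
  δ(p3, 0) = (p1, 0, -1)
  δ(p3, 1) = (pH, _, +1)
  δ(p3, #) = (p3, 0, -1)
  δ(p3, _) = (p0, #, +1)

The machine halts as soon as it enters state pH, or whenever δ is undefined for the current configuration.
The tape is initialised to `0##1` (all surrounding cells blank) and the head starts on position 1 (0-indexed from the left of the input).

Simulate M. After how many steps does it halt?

state=p0 head=1 tape=__0[#]#1_   (p0,#)→(p0,1,-1)
state=p0 head=0 tape=__[0]1#1_   (p0,0)→(p0,_,-1)
state=p0 head=-1 tape=_[_]_1#1_   (p0,_)→(p3,#,+1)
state=p3 head=0 tape=_#[_]1#1_   (p3,_)→(p0,#,+1)
state=p0 head=1 tape=_##[1]#1_   (p0,1)→(p2,#,+1)
state=p2 head=2 tape=_###[#]1_   (p2,#)→(p0,1,+1)
state=p0 head=3 tape=_###1[1]_   (p0,1)→(p2,#,+1)
state=p2 head=4 tape=_###1#[_]   (p2,_)→(p0,_,-1)
state=p0 head=3 tape=_###1[#]_   (p0,#)→(p0,1,-1)
state=p0 head=2 tape=_###[1]1_   (p0,1)→(p2,#,+1)
state=p2 head=3 tape=_####[1]_   (p2,1)→(p0,_,-1)
state=p0 head=2 tape=_###[#]__   (p0,#)→(p0,1,-1)
state=p0 head=1 tape=_##[#]1__   (p0,#)→(p0,1,-1)
state=p0 head=0 tape=_#[#]11__   (p0,#)→(p0,1,-1)
state=p0 head=-1 tape=_[#]111__   (p0,#)→(p0,1,-1)
state=p0 head=-2 tape=[_]1111__   (p0,_)→(p3,#,+1)
state=p3 head=-1 tape=#[1]111__   (p3,1)→(pH,_,+1)
state=pH head=0 tape=#_[1]11__
M halts after 17 transitions.

17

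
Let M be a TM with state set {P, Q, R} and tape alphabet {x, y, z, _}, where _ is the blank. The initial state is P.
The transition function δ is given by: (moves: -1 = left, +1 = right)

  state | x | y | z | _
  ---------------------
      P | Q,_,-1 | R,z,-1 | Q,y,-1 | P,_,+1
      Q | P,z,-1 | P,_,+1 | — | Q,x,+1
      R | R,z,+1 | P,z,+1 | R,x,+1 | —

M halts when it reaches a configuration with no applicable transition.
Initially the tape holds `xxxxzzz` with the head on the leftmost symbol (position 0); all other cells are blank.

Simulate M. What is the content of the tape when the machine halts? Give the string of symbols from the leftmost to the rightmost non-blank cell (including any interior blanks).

state=P head=0 tape=__[x]xxxzzz   (P,x)→(Q,_,-1)
state=Q head=-1 tape=_[_]_xxxzzz   (Q,_)→(Q,x,+1)
state=Q head=0 tape=_x[_]xxxzzz   (Q,_)→(Q,x,+1)
state=Q head=1 tape=_xx[x]xxzzz   (Q,x)→(P,z,-1)
state=P head=0 tape=_x[x]zxxzzz   (P,x)→(Q,_,-1)
state=Q head=-1 tape=_[x]_zxxzzz   (Q,x)→(P,z,-1)
state=P head=-2 tape=[_]z_zxxzzz   (P,_)→(P,_,+1)
state=P head=-1 tape=_[z]_zxxzzz   (P,z)→(Q,y,-1)
state=Q head=-2 tape=[_]y_zxxzzz   (Q,_)→(Q,x,+1)
state=Q head=-1 tape=x[y]_zxxzzz   (Q,y)→(P,_,+1)
state=P head=0 tape=x_[_]zxxzzz   (P,_)→(P,_,+1)
state=P head=1 tape=x__[z]xxzzz   (P,z)→(Q,y,-1)
state=Q head=0 tape=x_[_]yxxzzz   (Q,_)→(Q,x,+1)
state=Q head=1 tape=x_x[y]xxzzz   (Q,y)→(P,_,+1)
state=P head=2 tape=x_x_[x]xzzz   (P,x)→(Q,_,-1)
state=Q head=1 tape=x_x[_]_xzzz   (Q,_)→(Q,x,+1)
state=Q head=2 tape=x_xx[_]xzzz   (Q,_)→(Q,x,+1)
state=Q head=3 tape=x_xxx[x]zzz   (Q,x)→(P,z,-1)
state=P head=2 tape=x_xx[x]zzzz   (P,x)→(Q,_,-1)
state=Q head=1 tape=x_x[x]_zzzz   (Q,x)→(P,z,-1)
state=P head=0 tape=x_[x]z_zzzz   (P,x)→(Q,_,-1)
state=Q head=-1 tape=x[_]_z_zzzz   (Q,_)→(Q,x,+1)
state=Q head=0 tape=xx[_]z_zzzz   (Q,_)→(Q,x,+1)
state=Q head=1 tape=xxx[z]_zzzz
The non-blank tape span at halt is xxxz_zzzz.

xxxz_zzzz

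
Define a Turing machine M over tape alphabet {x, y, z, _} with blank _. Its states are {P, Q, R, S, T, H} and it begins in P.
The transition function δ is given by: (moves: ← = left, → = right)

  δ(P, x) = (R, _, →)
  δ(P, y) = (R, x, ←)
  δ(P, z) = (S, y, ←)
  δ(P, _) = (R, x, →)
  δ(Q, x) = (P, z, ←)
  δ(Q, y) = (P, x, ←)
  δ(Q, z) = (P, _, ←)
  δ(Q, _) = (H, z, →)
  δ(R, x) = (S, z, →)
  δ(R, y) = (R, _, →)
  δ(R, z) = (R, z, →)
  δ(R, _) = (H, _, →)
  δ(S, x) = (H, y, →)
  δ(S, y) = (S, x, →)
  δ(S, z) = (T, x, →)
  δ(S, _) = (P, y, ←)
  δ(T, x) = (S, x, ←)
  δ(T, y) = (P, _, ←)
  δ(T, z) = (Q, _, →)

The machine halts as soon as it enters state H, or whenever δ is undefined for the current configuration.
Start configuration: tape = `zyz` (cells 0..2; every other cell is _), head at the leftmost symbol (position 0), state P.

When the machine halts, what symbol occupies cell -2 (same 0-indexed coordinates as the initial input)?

x

P | __[z]yz__   read z → write y, move ←, go to S
S | _[_]yyz__   read _ → write y, move ←, go to P
P | [_]yyyz__   read _ → write x, move →, go to R
R | x[y]yyz__   read y → write _, move →, go to R
R | x_[y]yz__   read y → write _, move →, go to R
R | x__[y]z__   read y → write _, move →, go to R
R | x___[z]__   read z → write z, move →, go to R
R | x___z[_]_   read _ → write _, move →, go to H
H | x___z_[_]
Cell -2 holds x when M halts.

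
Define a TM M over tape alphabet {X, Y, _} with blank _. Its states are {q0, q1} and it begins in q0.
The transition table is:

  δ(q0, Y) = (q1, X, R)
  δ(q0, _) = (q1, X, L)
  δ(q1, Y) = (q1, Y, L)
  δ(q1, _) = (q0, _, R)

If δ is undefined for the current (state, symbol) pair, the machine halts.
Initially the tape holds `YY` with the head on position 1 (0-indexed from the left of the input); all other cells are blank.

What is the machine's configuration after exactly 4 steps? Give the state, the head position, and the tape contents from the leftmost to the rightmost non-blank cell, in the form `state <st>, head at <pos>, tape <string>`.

q0 | Y[Y]__   read Y → write X, move R, go to q1
q1 | YX[_]_   read _ → write _, move R, go to q0
q0 | YX_[_]   read _ → write X, move L, go to q1
q1 | YX[_]X   read _ → write _, move R, go to q0
q0 | YX_[X]
After 4 steps: state q0, head at 3, tape YX_X.

state q0, head at 3, tape YX_X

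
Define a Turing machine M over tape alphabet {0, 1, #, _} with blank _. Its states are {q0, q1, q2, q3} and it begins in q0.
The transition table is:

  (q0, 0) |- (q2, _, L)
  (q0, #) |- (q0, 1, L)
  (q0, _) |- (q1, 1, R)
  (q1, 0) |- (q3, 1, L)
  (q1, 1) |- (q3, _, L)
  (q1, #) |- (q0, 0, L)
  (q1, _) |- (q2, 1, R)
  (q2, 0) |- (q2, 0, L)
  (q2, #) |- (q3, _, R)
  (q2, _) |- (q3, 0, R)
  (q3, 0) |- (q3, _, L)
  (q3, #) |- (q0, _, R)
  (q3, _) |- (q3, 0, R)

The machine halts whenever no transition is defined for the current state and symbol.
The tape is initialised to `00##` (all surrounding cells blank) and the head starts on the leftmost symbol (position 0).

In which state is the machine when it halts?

q0 | __[0]0##   read 0 → write _, move L, go to q2
q2 | _[_]_0##   read _ → write 0, move R, go to q3
q3 | _0[_]0##   read _ → write 0, move R, go to q3
q3 | _00[0]##   read 0 → write _, move L, go to q3
q3 | _0[0]_##   read 0 → write _, move L, go to q3
q3 | _[0]__##   read 0 → write _, move L, go to q3
q3 | [_]___##   read _ → write 0, move R, go to q3
q3 | 0[_]__##   read _ → write 0, move R, go to q3
q3 | 00[_]_##   read _ → write 0, move R, go to q3
q3 | 000[_]##   read _ → write 0, move R, go to q3
q3 | 0000[#]#   read # → write _, move R, go to q0
q0 | 0000_[#]   read # → write 1, move L, go to q0
q0 | 0000[_]1   read _ → write 1, move R, go to q1
q1 | 00001[1]   read 1 → write _, move L, go to q3
q3 | 0000[1]_
No transition is defined for (q3, 1); M halts in state q3.

q3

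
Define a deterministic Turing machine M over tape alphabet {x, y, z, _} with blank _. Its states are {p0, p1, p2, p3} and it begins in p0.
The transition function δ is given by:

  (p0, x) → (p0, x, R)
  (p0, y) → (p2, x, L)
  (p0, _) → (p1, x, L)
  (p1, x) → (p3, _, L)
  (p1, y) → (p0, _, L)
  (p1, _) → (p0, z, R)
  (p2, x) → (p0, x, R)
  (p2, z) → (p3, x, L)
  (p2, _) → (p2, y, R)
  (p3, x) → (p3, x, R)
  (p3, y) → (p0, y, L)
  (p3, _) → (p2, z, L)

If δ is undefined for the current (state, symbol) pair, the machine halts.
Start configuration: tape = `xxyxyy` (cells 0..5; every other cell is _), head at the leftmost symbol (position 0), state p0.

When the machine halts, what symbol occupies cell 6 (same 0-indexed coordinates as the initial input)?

x

p0 | [x]xyxyy_   read x → write x, move R, go to p0
p0 | x[x]yxyy_   read x → write x, move R, go to p0
p0 | xx[y]xyy_   read y → write x, move L, go to p2
p2 | x[x]xxyy_   read x → write x, move R, go to p0
p0 | xx[x]xyy_   read x → write x, move R, go to p0
p0 | xxx[x]yy_   read x → write x, move R, go to p0
p0 | xxxx[y]y_   read y → write x, move L, go to p2
p2 | xxx[x]xy_   read x → write x, move R, go to p0
p0 | xxxx[x]y_   read x → write x, move R, go to p0
p0 | xxxxx[y]_   read y → write x, move L, go to p2
p2 | xxxx[x]x_   read x → write x, move R, go to p0
p0 | xxxxx[x]_   read x → write x, move R, go to p0
p0 | xxxxxx[_]   read _ → write x, move L, go to p1
p1 | xxxxx[x]x   read x → write _, move L, go to p3
p3 | xxxx[x]_x   read x → write x, move R, go to p3
p3 | xxxxx[_]x   read _ → write z, move L, go to p2
p2 | xxxx[x]zx   read x → write x, move R, go to p0
p0 | xxxxx[z]x
Cell 6 holds x when M halts.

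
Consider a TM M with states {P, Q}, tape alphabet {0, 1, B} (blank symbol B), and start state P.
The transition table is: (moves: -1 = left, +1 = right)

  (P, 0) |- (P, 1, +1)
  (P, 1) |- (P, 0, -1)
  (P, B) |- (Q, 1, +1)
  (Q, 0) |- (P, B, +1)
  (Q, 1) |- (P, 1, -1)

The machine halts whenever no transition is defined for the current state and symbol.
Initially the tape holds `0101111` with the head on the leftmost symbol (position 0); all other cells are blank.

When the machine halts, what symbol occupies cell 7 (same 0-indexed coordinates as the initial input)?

state=P head=0 tape=B[0]101111BB   (P,0)→(P,1,+1)
state=P head=1 tape=B1[1]01111BB   (P,1)→(P,0,-1)
state=P head=0 tape=B[1]001111BB   (P,1)→(P,0,-1)
state=P head=-1 tape=[B]0001111BB   (P,B)→(Q,1,+1)
state=Q head=0 tape=1[0]001111BB   (Q,0)→(P,B,+1)
state=P head=1 tape=1B[0]01111BB   (P,0)→(P,1,+1)
state=P head=2 tape=1B1[0]1111BB   (P,0)→(P,1,+1)
state=P head=3 tape=1B11[1]111BB   (P,1)→(P,0,-1)
state=P head=2 tape=1B1[1]0111BB   (P,1)→(P,0,-1)
state=P head=1 tape=1B[1]00111BB   (P,1)→(P,0,-1)
state=P head=0 tape=1[B]000111BB   (P,B)→(Q,1,+1)
state=Q head=1 tape=11[0]00111BB   (Q,0)→(P,B,+1)
state=P head=2 tape=11B[0]0111BB   (P,0)→(P,1,+1)
state=P head=3 tape=11B1[0]111BB   (P,0)→(P,1,+1)
state=P head=4 tape=11B11[1]11BB   (P,1)→(P,0,-1)
state=P head=3 tape=11B1[1]011BB   (P,1)→(P,0,-1)
state=P head=2 tape=11B[1]0011BB   (P,1)→(P,0,-1)
state=P head=1 tape=11[B]00011BB   (P,B)→(Q,1,+1)
state=Q head=2 tape=111[0]0011BB   (Q,0)→(P,B,+1)
state=P head=3 tape=111B[0]011BB   (P,0)→(P,1,+1)
state=P head=4 tape=111B1[0]11BB   (P,0)→(P,1,+1)
state=P head=5 tape=111B11[1]1BB   (P,1)→(P,0,-1)
state=P head=4 tape=111B1[1]01BB   (P,1)→(P,0,-1)
state=P head=3 tape=111B[1]001BB   (P,1)→(P,0,-1)
state=P head=2 tape=111[B]0001BB   (P,B)→(Q,1,+1)
state=Q head=3 tape=1111[0]001BB   (Q,0)→(P,B,+1)
state=P head=4 tape=1111B[0]01BB   (P,0)→(P,1,+1)
state=P head=5 tape=1111B1[0]1BB   (P,0)→(P,1,+1)
state=P head=6 tape=1111B11[1]BB   (P,1)→(P,0,-1)
state=P head=5 tape=1111B1[1]0BB   (P,1)→(P,0,-1)
state=P head=4 tape=1111B[1]00BB   (P,1)→(P,0,-1)
state=P head=3 tape=1111[B]000BB   (P,B)→(Q,1,+1)
state=Q head=4 tape=11111[0]00BB   (Q,0)→(P,B,+1)
state=P head=5 tape=11111B[0]0BB   (P,0)→(P,1,+1)
state=P head=6 tape=11111B1[0]BB   (P,0)→(P,1,+1)
state=P head=7 tape=11111B11[B]B   (P,B)→(Q,1,+1)
state=Q head=8 tape=11111B111[B]
Cell 7 holds 1 when M halts.

1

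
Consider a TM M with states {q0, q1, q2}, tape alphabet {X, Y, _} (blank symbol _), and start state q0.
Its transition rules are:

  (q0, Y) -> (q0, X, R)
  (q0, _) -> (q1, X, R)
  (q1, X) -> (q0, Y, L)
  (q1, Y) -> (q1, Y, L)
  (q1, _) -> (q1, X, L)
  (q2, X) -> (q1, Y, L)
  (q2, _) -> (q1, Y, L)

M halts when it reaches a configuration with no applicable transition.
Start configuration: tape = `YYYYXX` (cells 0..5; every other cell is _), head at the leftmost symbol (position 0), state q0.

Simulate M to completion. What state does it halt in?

state=q0 head=0 tape=[Y]YYYXX   (q0,Y)→(q0,X,R)
state=q0 head=1 tape=X[Y]YYXX   (q0,Y)→(q0,X,R)
state=q0 head=2 tape=XX[Y]YXX   (q0,Y)→(q0,X,R)
state=q0 head=3 tape=XXX[Y]XX   (q0,Y)→(q0,X,R)
state=q0 head=4 tape=XXXX[X]X
No transition is defined for (q0, X); M halts in state q0.

q0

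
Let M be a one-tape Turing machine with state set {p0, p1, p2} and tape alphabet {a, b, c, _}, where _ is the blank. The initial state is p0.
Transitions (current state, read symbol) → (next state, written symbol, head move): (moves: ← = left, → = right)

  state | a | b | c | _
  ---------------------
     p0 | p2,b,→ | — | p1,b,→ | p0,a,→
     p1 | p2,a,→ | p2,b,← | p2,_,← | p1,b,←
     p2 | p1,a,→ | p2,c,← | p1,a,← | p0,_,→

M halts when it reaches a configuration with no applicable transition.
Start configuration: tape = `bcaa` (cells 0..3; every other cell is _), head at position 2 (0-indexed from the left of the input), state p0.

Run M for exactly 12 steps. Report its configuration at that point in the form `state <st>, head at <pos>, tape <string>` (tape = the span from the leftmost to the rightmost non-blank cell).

p0 | bc[a]a_   read a → write b, move →, go to p2
p2 | bcb[a]_   read a → write a, move →, go to p1
p1 | bcba[_]   read _ → write b, move ←, go to p1
p1 | bcb[a]b   read a → write a, move →, go to p2
p2 | bcba[b]   read b → write c, move ←, go to p2
p2 | bcb[a]c   read a → write a, move →, go to p1
p1 | bcba[c]   read c → write _, move ←, go to p2
p2 | bcb[a]_   read a → write a, move →, go to p1
p1 | bcba[_]   read _ → write b, move ←, go to p1
p1 | bcb[a]b   read a → write a, move →, go to p2
p2 | bcba[b]   read b → write c, move ←, go to p2
p2 | bcb[a]c   read a → write a, move →, go to p1
p1 | bcba[c]
After 12 steps: state p1, head at 4, tape bcbac.

state p1, head at 4, tape bcbac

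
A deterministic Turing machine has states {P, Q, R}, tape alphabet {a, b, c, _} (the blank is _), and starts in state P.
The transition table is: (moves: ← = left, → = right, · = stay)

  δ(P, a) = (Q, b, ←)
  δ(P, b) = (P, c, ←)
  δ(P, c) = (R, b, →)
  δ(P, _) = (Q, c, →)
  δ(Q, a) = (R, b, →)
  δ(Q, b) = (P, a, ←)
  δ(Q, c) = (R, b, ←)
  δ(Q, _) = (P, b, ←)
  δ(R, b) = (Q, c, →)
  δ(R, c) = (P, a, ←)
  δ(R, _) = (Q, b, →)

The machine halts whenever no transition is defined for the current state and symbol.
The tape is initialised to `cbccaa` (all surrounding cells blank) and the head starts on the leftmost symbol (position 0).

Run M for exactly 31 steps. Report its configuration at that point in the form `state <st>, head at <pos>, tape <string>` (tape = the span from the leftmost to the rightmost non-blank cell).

P | ____[c]bccaa   read c → write b, move →, go to R
R | ____b[b]ccaa   read b → write c, move →, go to Q
Q | ____bc[c]caa   read c → write b, move ←, go to R
R | ____b[c]bcaa   read c → write a, move ←, go to P
P | ____[b]abcaa   read b → write c, move ←, go to P
P | ___[_]cabcaa   read _ → write c, move →, go to Q
Q | ___c[c]abcaa   read c → write b, move ←, go to R
R | ___[c]babcaa   read c → write a, move ←, go to P
P | __[_]ababcaa   read _ → write c, move →, go to Q
Q | __c[a]babcaa   read a → write b, move →, go to R
R | __cb[b]abcaa   read b → write c, move →, go to Q
Q | __cbc[a]bcaa   read a → write b, move →, go to R
R | __cbcb[b]caa   read b → write c, move →, go to Q
Q | __cbcbc[c]aa   read c → write b, move ←, go to R
R | __cbcb[c]baa   read c → write a, move ←, go to P
P | __cbc[b]abaa   read b → write c, move ←, go to P
P | __cb[c]cabaa   read c → write b, move →, go to R
R | __cbb[c]abaa   read c → write a, move ←, go to P
P | __cb[b]aabaa   read b → write c, move ←, go to P
P | __c[b]caabaa   read b → write c, move ←, go to P
P | __[c]ccaabaa   read c → write b, move →, go to R
R | __b[c]caabaa   read c → write a, move ←, go to P
P | __[b]acaabaa   read b → write c, move ←, go to P
P | _[_]cacaabaa   read _ → write c, move →, go to Q
Q | _c[c]acaabaa   read c → write b, move ←, go to R
R | _[c]bacaabaa   read c → write a, move ←, go to P
P | [_]abacaabaa   read _ → write c, move →, go to Q
Q | c[a]bacaabaa   read a → write b, move →, go to R
R | cb[b]acaabaa   read b → write c, move →, go to Q
Q | cbc[a]caabaa   read a → write b, move →, go to R
R | cbcb[c]aabaa   read c → write a, move ←, go to P
P | cbc[b]aaabaa
After 31 steps: state P, head at -1, tape cbcbaaabaa.

state P, head at -1, tape cbcbaaabaa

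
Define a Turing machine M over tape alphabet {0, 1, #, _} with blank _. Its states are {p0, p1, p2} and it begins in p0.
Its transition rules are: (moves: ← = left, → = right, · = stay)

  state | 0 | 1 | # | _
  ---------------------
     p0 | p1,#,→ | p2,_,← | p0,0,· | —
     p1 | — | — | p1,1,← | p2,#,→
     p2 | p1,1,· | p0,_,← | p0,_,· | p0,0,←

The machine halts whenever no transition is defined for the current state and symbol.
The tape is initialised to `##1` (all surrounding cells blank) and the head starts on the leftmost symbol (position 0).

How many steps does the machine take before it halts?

state=p0 head=0 tape=_[#]#1_   (p0,#)→(p0,0,·)
state=p0 head=0 tape=_[0]#1_   (p0,0)→(p1,#,→)
state=p1 head=1 tape=_#[#]1_   (p1,#)→(p1,1,←)
state=p1 head=0 tape=_[#]11_   (p1,#)→(p1,1,←)
state=p1 head=-1 tape=[_]111_   (p1,_)→(p2,#,→)
state=p2 head=0 tape=#[1]11_   (p2,1)→(p0,_,←)
state=p0 head=-1 tape=[#]_11_   (p0,#)→(p0,0,·)
state=p0 head=-1 tape=[0]_11_   (p0,0)→(p1,#,→)
state=p1 head=0 tape=#[_]11_   (p1,_)→(p2,#,→)
state=p2 head=1 tape=##[1]1_   (p2,1)→(p0,_,←)
state=p0 head=0 tape=#[#]_1_   (p0,#)→(p0,0,·)
state=p0 head=0 tape=#[0]_1_   (p0,0)→(p1,#,→)
state=p1 head=1 tape=##[_]1_   (p1,_)→(p2,#,→)
state=p2 head=2 tape=###[1]_   (p2,1)→(p0,_,←)
state=p0 head=1 tape=##[#]__   (p0,#)→(p0,0,·)
state=p0 head=1 tape=##[0]__   (p0,0)→(p1,#,→)
state=p1 head=2 tape=###[_]_   (p1,_)→(p2,#,→)
state=p2 head=3 tape=####[_]   (p2,_)→(p0,0,←)
state=p0 head=2 tape=###[#]0   (p0,#)→(p0,0,·)
state=p0 head=2 tape=###[0]0   (p0,0)→(p1,#,→)
state=p1 head=3 tape=####[0]
M halts after 20 transitions.

20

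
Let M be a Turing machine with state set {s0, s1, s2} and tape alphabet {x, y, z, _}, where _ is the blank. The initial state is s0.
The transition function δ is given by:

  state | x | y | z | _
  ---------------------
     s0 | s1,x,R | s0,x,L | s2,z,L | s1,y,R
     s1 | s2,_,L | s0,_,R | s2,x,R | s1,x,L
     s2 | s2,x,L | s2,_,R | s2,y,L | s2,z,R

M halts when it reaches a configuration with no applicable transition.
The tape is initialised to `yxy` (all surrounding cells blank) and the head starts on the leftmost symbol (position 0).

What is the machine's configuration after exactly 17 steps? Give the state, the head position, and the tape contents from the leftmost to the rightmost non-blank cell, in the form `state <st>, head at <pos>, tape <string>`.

s0 | __[y]xy   read y → write x, move L, go to s0
s0 | _[_]xxy   read _ → write y, move R, go to s1
s1 | _y[x]xy   read x → write _, move L, go to s2
s2 | _[y]_xy   read y → write _, move R, go to s2
s2 | __[_]xy   read _ → write z, move R, go to s2
s2 | __z[x]y   read x → write x, move L, go to s2
s2 | __[z]xy   read z → write y, move L, go to s2
s2 | _[_]yxy   read _ → write z, move R, go to s2
s2 | _z[y]xy   read y → write _, move R, go to s2
s2 | _z_[x]y   read x → write x, move L, go to s2
s2 | _z[_]xy   read _ → write z, move R, go to s2
s2 | _zz[x]y   read x → write x, move L, go to s2
s2 | _z[z]xy   read z → write y, move L, go to s2
s2 | _[z]yxy   read z → write y, move L, go to s2
s2 | [_]yyxy   read _ → write z, move R, go to s2
s2 | z[y]yxy   read y → write _, move R, go to s2
s2 | z_[y]xy   read y → write _, move R, go to s2
s2 | z__[x]y
After 17 steps: state s2, head at 1, tape z__xy.

state s2, head at 1, tape z__xy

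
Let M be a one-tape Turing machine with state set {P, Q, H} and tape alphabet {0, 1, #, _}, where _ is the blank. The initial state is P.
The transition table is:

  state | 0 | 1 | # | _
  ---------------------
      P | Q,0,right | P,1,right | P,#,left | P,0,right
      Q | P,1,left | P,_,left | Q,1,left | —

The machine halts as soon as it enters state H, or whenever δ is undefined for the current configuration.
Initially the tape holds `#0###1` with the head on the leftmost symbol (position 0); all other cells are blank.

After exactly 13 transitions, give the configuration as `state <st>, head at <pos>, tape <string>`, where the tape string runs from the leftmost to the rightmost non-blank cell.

state P, head at 1, tape 01111##1

P | __[#]0###1   read # → write #, move left, go to P
P | _[_]#0###1   read _ → write 0, move right, go to P
P | _0[#]0###1   read # → write #, move left, go to P
P | _[0]#0###1   read 0 → write 0, move right, go to Q
Q | _0[#]0###1   read # → write 1, move left, go to Q
Q | _[0]10###1   read 0 → write 1, move left, go to P
P | [_]110###1   read _ → write 0, move right, go to P
P | 0[1]10###1   read 1 → write 1, move right, go to P
P | 01[1]0###1   read 1 → write 1, move right, go to P
P | 011[0]###1   read 0 → write 0, move right, go to Q
Q | 0110[#]##1   read # → write 1, move left, go to Q
Q | 011[0]1##1   read 0 → write 1, move left, go to P
P | 01[1]11##1   read 1 → write 1, move right, go to P
P | 011[1]1##1
After 13 steps: state P, head at 1, tape 01111##1.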